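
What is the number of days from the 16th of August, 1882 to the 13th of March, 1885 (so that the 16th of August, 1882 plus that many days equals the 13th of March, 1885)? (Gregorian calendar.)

940

Aug 16, 1882 → Aug 16, 1883: 365 days.
Aug 16, 1883 → Aug 16, 1884: 366 days (Feb 29, 1884 is in that span).
Aug 16, 1884 → Sep 16, 1884: 31 days (August has 31).
Sep 16, 1884 → Oct 16, 1884: 30 days (September has 30).
Oct 16, 1884 → Nov 16, 1884: 31 days (October has 31).
Nov 16, 1884 → Dec 16, 1884: 30 days (November has 30).
Dec 16, 1884 → Jan 16, 1885: 31 days (December has 31).
Jan 16, 1885 → Feb 16, 1885: 31 days (January has 31).
Feb 16, 1885 → Mar 13, 1885: 25 days.
Total: 940 days.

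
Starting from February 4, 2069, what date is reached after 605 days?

October 2, 2070

+365 (one year) → Feb 4, 2070 (240 left).
Feb has 28 days: +25 → Mar 1, 2070 (215 left).
Mar has 31 days: +31 → Apr 1, 2070 (184 left).
Apr has 30 days: +30 → May 1, 2070 (154 left).
May has 31 days: +31 → Jun 1, 2070 (123 left).
Jun has 30 days: +30 → Jul 1, 2070 (93 left).
Jul has 31 days: +31 → Aug 1, 2070 (62 left).
Aug has 31 days: +31 → Sep 1, 2070 (31 left).
Sep has 30 days: +30 → Oct 1, 2070 (1 left).
+1 → Oct 2, 2070.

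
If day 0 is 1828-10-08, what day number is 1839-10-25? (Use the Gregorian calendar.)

4034

Oct 8, 1828 → Oct 8, 1829: 365 days.
Oct 8, 1829 → Oct 8, 1830: 365 days.
Oct 8, 1830 → Oct 8, 1831: 365 days.
Oct 8, 1831 → Oct 8, 1832: 366 days (Feb 29, 1832 is in that span).
Oct 8, 1832 → Oct 8, 1833: 365 days.
Oct 8, 1833 → Oct 8, 1834: 365 days.
Oct 8, 1834 → Oct 8, 1835: 365 days.
Oct 8, 1835 → Oct 8, 1836: 366 days (Feb 29, 1836 is in that span).
Oct 8, 1836 → Oct 8, 1837: 365 days.
Oct 8, 1837 → Oct 8, 1838: 365 days.
Oct 8, 1838 → Nov 8, 1838: 31 days (October has 31).
Nov 8, 1838 → Dec 8, 1838: 30 days (November has 30).
Dec 8, 1838 → Jan 8, 1839: 31 days (December has 31).
Jan 8, 1839 → Feb 8, 1839: 31 days (January has 31).
Feb 8, 1839 → Mar 8, 1839: 28 days (February has 28).
Mar 8, 1839 → Apr 8, 1839: 31 days (March has 31).
Apr 8, 1839 → May 8, 1839: 30 days (April has 30).
May 8, 1839 → Jun 8, 1839: 31 days (May has 31).
Jun 8, 1839 → Jul 8, 1839: 30 days (June has 30).
Jul 8, 1839 → Aug 8, 1839: 31 days (July has 31).
Aug 8, 1839 → Sep 8, 1839: 31 days (August has 31).
Sep 8, 1839 → Oct 8, 1839: 30 days (September has 30).
Oct 8, 1839 → Oct 25, 1839: 17 days.
Total: 4034 days.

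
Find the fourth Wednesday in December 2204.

December 26, 2204

December 1, 2204 is a Saturday.
The first Wednesday is therefore December 5 (4 days later).
The fourth Wednesday is 5 + 3×7 = December 26.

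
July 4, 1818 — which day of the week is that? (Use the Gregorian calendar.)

Saturday

Doomsday rule: the anchor day for the 1800s is Friday. For year 18: 18÷12 = 1 r 6, and 6÷4 = 1, so 1+6+1 = 8.
Friday + 8 ≡ Saturday — that's 1818's doomsday.
In July the doomsday date is Jul 11.
Jul 4 is 7 days before Jul 11; 7 mod 7 = 0, so Saturday − 0 = Saturday.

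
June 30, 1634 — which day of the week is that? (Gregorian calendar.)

Doomsday rule: the anchor day for the 1600s is Tuesday. For year 34: 34÷12 = 2 r 10, and 10÷4 = 2, so 2+10+2 = 14.
Tuesday + 14 ≡ Tuesday — that's 1634's doomsday.
In June the doomsday date is Jun 6.
Jun 30 is 24 days after Jun 6; 24 mod 7 = 3, so Tuesday + 3 = Friday.

Friday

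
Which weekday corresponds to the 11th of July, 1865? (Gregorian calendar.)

Doomsday rule: the anchor day for the 1800s is Friday. For year 65: 65÷12 = 5 r 5, and 5÷4 = 1, so 5+5+1 = 11.
Friday + 11 ≡ Tuesday — that's 1865's doomsday.
In July the doomsday date is Jul 11.
Jul 11 is the doomsday itself: Tuesday.

Tuesday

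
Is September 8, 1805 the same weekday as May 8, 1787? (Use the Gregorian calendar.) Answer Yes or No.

From May 8, 1787 to Sep 8, 1805 is 6697 days.
6697 mod 7 = 5, so they are different weekdays.
(May 8, 1787 is a Tuesday; Sep 8, 1805 is a Sunday.)

No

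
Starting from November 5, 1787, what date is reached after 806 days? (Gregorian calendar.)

+366 (one year; includes Feb 29, 1788) → Nov 5, 1788 (440 left).
+365 (one year) → Nov 5, 1789 (75 left).
Nov has 30 days: +26 → Dec 1, 1789 (49 left).
Dec has 31 days: +31 → Jan 1, 1790 (18 left).
+18 → Jan 19, 1790.

January 19, 1790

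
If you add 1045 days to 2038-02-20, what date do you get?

December 31, 2040

+365 (one year) → Feb 20, 2039 (680 left).
+365 (one year) → Feb 20, 2040 (315 left).
Feb has 29 days: +10 → Mar 1, 2040 (305 left).
Mar has 31 days: +31 → Apr 1, 2040 (274 left).
Apr has 30 days: +30 → May 1, 2040 (244 left).
May has 31 days: +31 → Jun 1, 2040 (213 left).
Jun has 30 days: +30 → Jul 1, 2040 (183 left).
Jul has 31 days: +31 → Aug 1, 2040 (152 left).
Aug has 31 days: +31 → Sep 1, 2040 (121 left).
Sep has 30 days: +30 → Oct 1, 2040 (91 left).
Oct has 31 days: +31 → Nov 1, 2040 (60 left).
Nov has 30 days: +30 → Dec 1, 2040 (30 left).
+30 → Dec 31, 2040.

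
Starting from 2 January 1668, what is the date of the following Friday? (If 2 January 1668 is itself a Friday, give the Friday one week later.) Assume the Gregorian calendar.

Jan 2, 1668 is a Monday.
From Monday to the next Friday is 4 days.
Jan 2, 1668 + 4 = Jan 6, 1668.

January 6, 1668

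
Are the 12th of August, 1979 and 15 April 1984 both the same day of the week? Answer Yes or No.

From Aug 12, 1979 to Apr 15, 1984 is 1708 days.
1708 mod 7 = 0, so they are the same weekday.
(Aug 12, 1979 is a Sunday; Apr 15, 1984 is a Sunday.)

Yes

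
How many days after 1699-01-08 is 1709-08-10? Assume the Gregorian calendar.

Jan 8, 1699 → Jan 8, 1700: 365 days.
Jan 8, 1700 → Jan 8, 1701: 365 days.
Jan 8, 1701 → Jan 8, 1702: 365 days.
Jan 8, 1702 → Jan 8, 1703: 365 days.
Jan 8, 1703 → Jan 8, 1704: 365 days.
Jan 8, 1704 → Jan 8, 1705: 366 days (Feb 29, 1704 is in that span).
Jan 8, 1705 → Jan 8, 1706: 365 days.
Jan 8, 1706 → Jan 8, 1707: 365 days.
Jan 8, 1707 → Jan 8, 1708: 365 days.
Jan 8, 1708 → Jan 8, 1709: 366 days (Feb 29, 1708 is in that span).
Jan 8, 1709 → Feb 8, 1709: 31 days (January has 31).
Feb 8, 1709 → Mar 8, 1709: 28 days (February has 28).
Mar 8, 1709 → Apr 8, 1709: 31 days (March has 31).
Apr 8, 1709 → May 8, 1709: 30 days (April has 30).
May 8, 1709 → Jun 8, 1709: 31 days (May has 31).
Jun 8, 1709 → Jul 8, 1709: 30 days (June has 30).
Jul 8, 1709 → Aug 8, 1709: 31 days (July has 31).
Aug 8, 1709 → Aug 10, 1709: 2 days.
Total: 3866 days.

3866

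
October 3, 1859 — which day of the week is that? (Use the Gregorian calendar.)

Monday

Doomsday rule: the anchor day for the 1800s is Friday. For year 59: 59÷12 = 4 r 11, and 11÷4 = 2, so 4+11+2 = 17.
Friday + 17 ≡ Monday — that's 1859's doomsday.
In October the doomsday date is Oct 10.
Oct 3 is 7 days before Oct 10; 7 mod 7 = 0, so Monday − 0 = Monday.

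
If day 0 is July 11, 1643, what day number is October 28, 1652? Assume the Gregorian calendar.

Jul 11, 1643 → Jul 11, 1644: 366 days (Feb 29, 1644 is in that span).
Jul 11, 1644 → Jul 11, 1645: 365 days.
Jul 11, 1645 → Jul 11, 1646: 365 days.
Jul 11, 1646 → Jul 11, 1647: 365 days.
Jul 11, 1647 → Jul 11, 1648: 366 days (Feb 29, 1648 is in that span).
Jul 11, 1648 → Jul 11, 1649: 365 days.
Jul 11, 1649 → Jul 11, 1650: 365 days.
Jul 11, 1650 → Jul 11, 1651: 365 days.
Jul 11, 1651 → Jul 11, 1652: 366 days (Feb 29, 1652 is in that span).
Jul 11, 1652 → Aug 11, 1652: 31 days (July has 31).
Aug 11, 1652 → Sep 11, 1652: 31 days (August has 31).
Sep 11, 1652 → Oct 11, 1652: 30 days (September has 30).
Oct 11, 1652 → Oct 28, 1652: 17 days.
Total: 3397 days.

3397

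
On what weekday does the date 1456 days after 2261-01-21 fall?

Jan 21, 2261 is a Monday.
1456 mod 7 = 0, so 1456 days after a Monday is Monday + 0 = Monday.

Monday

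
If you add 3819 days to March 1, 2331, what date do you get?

+366 (one year; includes Feb 29, 2332) → Mar 1, 2332 (3453 left).
+365 (one year) → Mar 1, 2333 (3088 left).
+365 (one year) → Mar 1, 2334 (2723 left).
+365 (one year) → Mar 1, 2335 (2358 left).
+366 (one year; includes Feb 29, 2336) → Mar 1, 2336 (1992 left).
+365 (one year) → Mar 1, 2337 (1627 left).
+365 (one year) → Mar 1, 2338 (1262 left).
+365 (one year) → Mar 1, 2339 (897 left).
+366 (one year; includes Feb 29, 2340) → Mar 1, 2340 (531 left).
+365 (one year) → Mar 1, 2341 (166 left).
Mar has 31 days: +31 → Apr 1, 2341 (135 left).
Apr has 30 days: +30 → May 1, 2341 (105 left).
May has 31 days: +31 → Jun 1, 2341 (74 left).
Jun has 30 days: +30 → Jul 1, 2341 (44 left).
Jul has 31 days: +31 → Aug 1, 2341 (13 left).
+13 → Aug 14, 2341.

August 14, 2341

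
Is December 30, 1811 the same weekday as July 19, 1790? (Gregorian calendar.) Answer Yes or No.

Yes

From Jul 19, 1790 to Dec 30, 1811 is 7833 days.
7833 mod 7 = 0, so they are the same weekday.
(Jul 19, 1790 is a Monday; Dec 30, 1811 is a Monday.)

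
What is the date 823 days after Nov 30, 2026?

March 2, 2029

+365 (one year) → Nov 30, 2027 (458 left).
+366 (one year; includes Feb 29, 2028) → Nov 30, 2028 (92 left).
Nov has 30 days: +1 → Dec 1, 2028 (91 left).
Dec has 31 days: +31 → Jan 1, 2029 (60 left).
Jan has 31 days: +31 → Feb 1, 2029 (29 left).
Feb has 28 days: +28 → Mar 1, 2029 (1 left).
+1 → Mar 2, 2029.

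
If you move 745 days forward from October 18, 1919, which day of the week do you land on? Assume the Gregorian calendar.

Tuesday

First find the weekday of Oct 18, 1919. Doomsday rule: the anchor day for the 1900s is Wednesday. For year 19: 19÷12 = 1 r 7, and 7÷4 = 1, so 1+7+1 = 9.
Wednesday + 9 ≡ Friday — that's 1919's doomsday.
In October the doomsday date is Oct 10.
Oct 18 is 8 days after Oct 10; 8 mod 7 = 1, so Friday + 1 = Saturday.
745 mod 7 = 3, so 745 days after a Saturday is Saturday + 3 = Tuesday.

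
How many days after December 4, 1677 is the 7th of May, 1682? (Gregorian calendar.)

Dec 4, 1677 → Dec 4, 1678: 365 days.
Dec 4, 1678 → Dec 4, 1679: 365 days.
Dec 4, 1679 → Dec 4, 1680: 366 days (Feb 29, 1680 is in that span).
Dec 4, 1680 → Dec 4, 1681: 365 days.
Dec 4, 1681 → Jan 4, 1682: 31 days (December has 31).
Jan 4, 1682 → Feb 4, 1682: 31 days (January has 31).
Feb 4, 1682 → Mar 4, 1682: 28 days (February has 28).
Mar 4, 1682 → Apr 4, 1682: 31 days (March has 31).
Apr 4, 1682 → May 4, 1682: 30 days (April has 30).
May 4, 1682 → May 7, 1682: 3 days.
Total: 1615 days.

1615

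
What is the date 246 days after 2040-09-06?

Sep has 30 days: +25 → Oct 1, 2040 (221 left).
Oct has 31 days: +31 → Nov 1, 2040 (190 left).
Nov has 30 days: +30 → Dec 1, 2040 (160 left).
Dec has 31 days: +31 → Jan 1, 2041 (129 left).
Jan has 31 days: +31 → Feb 1, 2041 (98 left).
Feb has 28 days: +28 → Mar 1, 2041 (70 left).
Mar has 31 days: +31 → Apr 1, 2041 (39 left).
Apr has 30 days: +30 → May 1, 2041 (9 left).
+9 → May 10, 2041.

May 10, 2041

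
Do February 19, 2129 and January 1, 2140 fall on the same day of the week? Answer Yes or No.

No

From Feb 19, 2129 to Jan 1, 2140 is 3968 days.
3968 mod 7 = 6, so they are different weekdays.
(Feb 19, 2129 is a Saturday; Jan 1, 2140 is a Friday.)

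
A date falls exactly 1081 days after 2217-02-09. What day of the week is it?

Feb 9, 2217 is a Sunday.
1081 mod 7 = 3, so 1081 days after a Sunday is Sunday + 3 = Wednesday.

Wednesday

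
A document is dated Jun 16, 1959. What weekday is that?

January 1, 1959 is a Thursday.
Jan 1, 1959 → Feb 1, 1959: 31 days (January has 31).
Feb 1, 1959 → Mar 1, 1959: 28 days (February has 28).
Mar 1, 1959 → Apr 1, 1959: 31 days (March has 31).
Apr 1, 1959 → May 1, 1959: 30 days (April has 30).
May 1, 1959 → Jun 1, 1959: 31 days (May has 31).
Jun 1, 1959 → Jun 16, 1959: 15 days.
Total: 166 days.
166 mod 7 = 5, so Thursday + 5 = Tuesday.

Tuesday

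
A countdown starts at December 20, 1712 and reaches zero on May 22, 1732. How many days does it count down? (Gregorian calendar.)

Dec 20, 1712 → Dec 20, 1713: 365 days.
Dec 20, 1713 → Dec 20, 1714: 365 days.
Dec 20, 1714 → Dec 20, 1715: 365 days.
Dec 20, 1715 → Dec 20, 1716: 366 days (Feb 29, 1716 is in that span).
Dec 20, 1716 → Dec 20, 1717: 365 days.
Dec 20, 1717 → Dec 20, 1718: 365 days.
Dec 20, 1718 → Dec 20, 1719: 365 days.
Dec 20, 1719 → Dec 20, 1720: 366 days (Feb 29, 1720 is in that span).
Dec 20, 1720 → Dec 20, 1721: 365 days.
Dec 20, 1721 → Dec 20, 1722: 365 days.
Dec 20, 1722 → Dec 20, 1723: 365 days.
Dec 20, 1723 → Dec 20, 1724: 366 days (Feb 29, 1724 is in that span).
Dec 20, 1724 → Dec 20, 1725: 365 days.
Dec 20, 1725 → Dec 20, 1726: 365 days.
Dec 20, 1726 → Dec 20, 1727: 365 days.
Dec 20, 1727 → Dec 20, 1728: 366 days (Feb 29, 1728 is in that span).
Dec 20, 1728 → Dec 20, 1729: 365 days.
Dec 20, 1729 → Dec 20, 1730: 365 days.
Dec 20, 1730 → Dec 20, 1731: 365 days.
Dec 20, 1731 → Jan 20, 1732: 31 days (December has 31).
Jan 20, 1732 → Feb 20, 1732: 31 days (January has 31).
Feb 20, 1732 → Mar 20, 1732: 29 days (February has 29).
Mar 20, 1732 → Apr 20, 1732: 31 days (March has 31).
Apr 20, 1732 → May 20, 1732: 30 days (April has 30).
May 20, 1732 → May 22, 1732: 2 days.
Total: 7093 days.

7093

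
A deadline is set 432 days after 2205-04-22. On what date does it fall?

+365 (one year) → Apr 22, 2206 (67 left).
Apr has 30 days: +9 → May 1, 2206 (58 left).
May has 31 days: +31 → Jun 1, 2206 (27 left).
+27 → Jun 28, 2206.

June 28, 2206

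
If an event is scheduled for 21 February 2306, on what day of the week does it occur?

Doomsday rule: the anchor day for the 2300s is Wednesday. For year 06: 6÷12 = 0 r 6, and 6÷4 = 1, so 0+6+1 = 7.
Wednesday + 7 ≡ Wednesday — that's 2306's doomsday.
In February the doomsday date is Feb 28 (2306 is not a leap year).
Feb 21 is 7 days before Feb 28; 7 mod 7 = 0, so Wednesday − 0 = Wednesday.

Wednesday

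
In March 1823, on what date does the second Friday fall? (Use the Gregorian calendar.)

March 1, 1823 is a Saturday.
The first Friday is therefore March 7 (6 days later).
The second Friday is 7 + 1×7 = March 14.

March 14, 1823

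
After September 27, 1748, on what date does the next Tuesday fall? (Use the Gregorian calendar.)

October 1, 1748

Sep 27, 1748 is a Friday.
From Friday to the next Tuesday is 4 days.
Sep 27, 1748 + 4 = Oct 1, 1748.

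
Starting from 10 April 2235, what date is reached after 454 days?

+366 (one year; includes Feb 29, 2236) → Apr 10, 2236 (88 left).
Apr has 30 days: +21 → May 1, 2236 (67 left).
May has 31 days: +31 → Jun 1, 2236 (36 left).
Jun has 30 days: +30 → Jul 1, 2236 (6 left).
+6 → Jul 7, 2236.

July 7, 2236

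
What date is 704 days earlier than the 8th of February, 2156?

March 6, 2154

−365 (one year) → Feb 8, 2155 (339 left).
−8 → Jan 31, 2155 (end of Jan, 31 days; 331 left).
−31 → Dec 31, 2154 (end of Dec, 31 days; 300 left).
−31 → Nov 30, 2154 (end of Nov, 30 days; 269 left).
−30 → Oct 31, 2154 (end of Oct, 31 days; 239 left).
−31 → Sep 30, 2154 (end of Sep, 30 days; 208 left).
−30 → Aug 31, 2154 (end of Aug, 31 days; 178 left).
−31 → Jul 31, 2154 (end of Jul, 31 days; 147 left).
−31 → Jun 30, 2154 (end of Jun, 30 days; 116 left).
−30 → May 31, 2154 (end of May, 31 days; 86 left).
−31 → Apr 30, 2154 (end of Apr, 30 days; 55 left).
−30 → Mar 31, 2154 (end of Mar, 31 days; 25 left).
−25 → Mar 6, 2154.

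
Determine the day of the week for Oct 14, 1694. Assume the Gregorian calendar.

Doomsday rule: the anchor day for the 1600s is Tuesday. For year 94: 94÷12 = 7 r 10, and 10÷4 = 2, so 7+10+2 = 19.
Tuesday + 19 ≡ Sunday — that's 1694's doomsday.
In October the doomsday date is Oct 10.
Oct 14 is 4 days after Oct 10; 4 mod 7 = 4, so Sunday + 4 = Thursday.

Thursday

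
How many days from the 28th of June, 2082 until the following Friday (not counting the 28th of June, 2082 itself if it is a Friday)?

5

Jun 28, 2082 is a Sunday.
From Sunday to the next Friday is 5 days.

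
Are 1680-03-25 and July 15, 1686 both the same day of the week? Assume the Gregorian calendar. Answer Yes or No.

From Mar 25, 1680 to Jul 15, 1686 is 2303 days.
2303 mod 7 = 0, so they are the same weekday.
(Mar 25, 1680 is a Monday; Jul 15, 1686 is a Monday.)

Yes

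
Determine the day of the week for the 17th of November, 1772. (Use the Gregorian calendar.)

Doomsday rule: the anchor day for the 1700s is Sunday. For year 72: 72÷12 = 6 r 0, and 0÷4 = 0, so 6+0+0 = 6.
Sunday + 6 ≡ Saturday — that's 1772's doomsday.
In November the doomsday date is Nov 7.
Nov 17 is 10 days after Nov 7; 10 mod 7 = 3, so Saturday + 3 = Tuesday.

Tuesday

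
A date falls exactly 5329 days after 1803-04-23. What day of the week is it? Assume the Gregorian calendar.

First find the weekday of Apr 23, 1803. Doomsday rule: the anchor day for the 1800s is Friday. For year 03: 3÷12 = 0 r 3, and 3÷4 = 0, so 0+3+0 = 3.
Friday + 3 ≡ Monday — that's 1803's doomsday.
In April the doomsday date is Apr 4.
Apr 23 is 19 days after Apr 4; 19 mod 7 = 5, so Monday + 5 = Saturday.
5329 mod 7 = 2, so 5329 days after a Saturday is Saturday + 2 = Monday.

Monday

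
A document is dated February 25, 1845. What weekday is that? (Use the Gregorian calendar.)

Tuesday

Doomsday rule: the anchor day for the 1800s is Friday. For year 45: 45÷12 = 3 r 9, and 9÷4 = 2, so 3+9+2 = 14.
Friday + 14 ≡ Friday — that's 1845's doomsday.
In February the doomsday date is Feb 28 (1845 is not a leap year).
Feb 25 is 3 days before Feb 28; 3 mod 7 = 3, so Friday − 3 = Tuesday.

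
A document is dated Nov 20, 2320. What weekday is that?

Doomsday rule: the anchor day for the 2300s is Wednesday. For year 20: 20÷12 = 1 r 8, and 8÷4 = 2, so 1+8+2 = 11.
Wednesday + 11 ≡ Sunday — that's 2320's doomsday.
In November the doomsday date is Nov 7.
Nov 20 is 13 days after Nov 7; 13 mod 7 = 6, so Sunday + 6 = Saturday.

Saturday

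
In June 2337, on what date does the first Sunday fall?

June 1, 2337 is a Tuesday.
The first Sunday is therefore June 6 (5 days later).

June 6, 2337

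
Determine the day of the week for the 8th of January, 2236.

Friday

Doomsday rule: the anchor day for the 2200s is Friday. For year 36: 36÷12 = 3 r 0, and 0÷4 = 0, so 3+0+0 = 3.
Friday + 3 ≡ Monday — that's 2236's doomsday.
In January the doomsday date is Jan 4 (2236 is a leap year (divisible by 4)).
Jan 8 is 4 days after Jan 4; 4 mod 7 = 4, so Monday + 4 = Friday.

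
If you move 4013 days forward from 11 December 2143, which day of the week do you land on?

Friday

Dec 11, 2143 is a Wednesday.
4013 mod 7 = 2, so 4013 days after a Wednesday is Wednesday + 2 = Friday.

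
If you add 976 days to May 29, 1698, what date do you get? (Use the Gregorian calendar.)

+365 (one year) → May 29, 1699 (611 left).
+365 (one year) → May 29, 1700 (246 left).
May has 31 days: +3 → Jun 1, 1700 (243 left).
Jun has 30 days: +30 → Jul 1, 1700 (213 left).
Jul has 31 days: +31 → Aug 1, 1700 (182 left).
Aug has 31 days: +31 → Sep 1, 1700 (151 left).
Sep has 30 days: +30 → Oct 1, 1700 (121 left).
Oct has 31 days: +31 → Nov 1, 1700 (90 left).
Nov has 30 days: +30 → Dec 1, 1700 (60 left).
Dec has 31 days: +31 → Jan 1, 1701 (29 left).
+29 → Jan 30, 1701.

January 30, 1701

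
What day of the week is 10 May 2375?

Doomsday rule: the anchor day for the 2300s is Wednesday. For year 75: 75÷12 = 6 r 3, and 3÷4 = 0, so 6+3+0 = 9.
Wednesday + 9 ≡ Friday — that's 2375's doomsday.
In May the doomsday date is May 9.
May 10 is 1 day after May 9; 1 mod 7 = 1, so Friday + 1 = Saturday.

Saturday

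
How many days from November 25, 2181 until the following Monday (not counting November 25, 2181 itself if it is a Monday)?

1

Nov 25, 2181 is a Sunday.
From Sunday to the next Monday is 1 day.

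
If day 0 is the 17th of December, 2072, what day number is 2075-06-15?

910

Dec 17, 2072 → Dec 17, 2073: 365 days.
Dec 17, 2073 → Dec 17, 2074: 365 days.
Dec 17, 2074 → Jan 17, 2075: 31 days (December has 31).
Jan 17, 2075 → Feb 17, 2075: 31 days (January has 31).
Feb 17, 2075 → Mar 17, 2075: 28 days (February has 28).
Mar 17, 2075 → Apr 17, 2075: 31 days (March has 31).
Apr 17, 2075 → May 17, 2075: 30 days (April has 30).
May 17, 2075 → Jun 15, 2075: 29 days.
Total: 910 days.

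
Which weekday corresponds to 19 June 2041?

Wednesday

Doomsday rule: the anchor day for the 2000s is Tuesday. For year 41: 41÷12 = 3 r 5, and 5÷4 = 1, so 3+5+1 = 9.
Tuesday + 9 ≡ Thursday — that's 2041's doomsday.
In June the doomsday date is Jun 6.
Jun 19 is 13 days after Jun 6; 13 mod 7 = 6, so Thursday + 6 = Wednesday.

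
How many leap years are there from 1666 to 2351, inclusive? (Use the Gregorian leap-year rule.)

165

Multiples of 4 in [1666,2351]: 171.
Of those, multiples of 100: 7 (not leap unless ÷400).
Multiples of 400: 1.
Leap years = 171 − 7 + 1 = 165.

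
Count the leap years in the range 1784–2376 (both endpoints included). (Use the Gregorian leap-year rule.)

144

Multiples of 4 in [1784,2376]: 149.
Of those, multiples of 100: 6 (not leap unless ÷400).
Multiples of 400: 1.
Leap years = 149 − 6 + 1 = 144.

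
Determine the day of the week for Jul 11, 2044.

Monday

Doomsday rule: the anchor day for the 2000s is Tuesday. For year 44: 44÷12 = 3 r 8, and 8÷4 = 2, so 3+8+2 = 13.
Tuesday + 13 ≡ Monday — that's 2044's doomsday.
In July the doomsday date is Jul 11.
Jul 11 is the doomsday itself: Monday.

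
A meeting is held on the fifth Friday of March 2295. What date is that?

March 29, 2295

March 1, 2295 is a Friday.
The first Friday is therefore March 1 (same day).
The fifth Friday is 1 + 4×7 = March 29.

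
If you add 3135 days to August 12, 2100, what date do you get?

March 13, 2109

+365 (one year) → Aug 12, 2101 (2770 left).
+365 (one year) → Aug 12, 2102 (2405 left).
+365 (one year) → Aug 12, 2103 (2040 left).
+366 (one year; includes Feb 29, 2104) → Aug 12, 2104 (1674 left).
+365 (one year) → Aug 12, 2105 (1309 left).
+365 (one year) → Aug 12, 2106 (944 left).
+365 (one year) → Aug 12, 2107 (579 left).
+366 (one year; includes Feb 29, 2108) → Aug 12, 2108 (213 left).
Aug has 31 days: +20 → Sep 1, 2108 (193 left).
Sep has 30 days: +30 → Oct 1, 2108 (163 left).
Oct has 31 days: +31 → Nov 1, 2108 (132 left).
Nov has 30 days: +30 → Dec 1, 2108 (102 left).
Dec has 31 days: +31 → Jan 1, 2109 (71 left).
Jan has 31 days: +31 → Feb 1, 2109 (40 left).
Feb has 28 days: +28 → Mar 1, 2109 (12 left).
+12 → Mar 13, 2109.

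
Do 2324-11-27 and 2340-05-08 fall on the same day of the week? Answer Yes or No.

From Nov 27, 2324 to May 8, 2340 is 5641 days.
5641 mod 7 = 6, so they are different weekdays.
(Nov 27, 2324 is a Thursday; May 8, 2340 is a Wednesday.)

No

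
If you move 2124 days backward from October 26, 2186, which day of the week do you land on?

Oct 26, 2186 is a Thursday.
2124 mod 7 = 3, so 2124 days before a Thursday is Thursday − 3 = Monday.

Monday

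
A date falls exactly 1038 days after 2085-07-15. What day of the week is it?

Jul 15, 2085 is a Sunday.
1038 mod 7 = 2, so 1038 days after a Sunday is Sunday + 2 = Tuesday.

Tuesday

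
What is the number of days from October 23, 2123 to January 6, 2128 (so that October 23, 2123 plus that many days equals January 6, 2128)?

1536

Oct 23, 2123 → Oct 23, 2124: 366 days (Feb 29, 2124 is in that span).
Oct 23, 2124 → Oct 23, 2125: 365 days.
Oct 23, 2125 → Oct 23, 2126: 365 days.
Oct 23, 2126 → Oct 23, 2127: 365 days.
Oct 23, 2127 → Nov 23, 2127: 31 days (October has 31).
Nov 23, 2127 → Dec 23, 2127: 30 days (November has 30).
Dec 23, 2127 → Jan 6, 2128: 14 days.
Total: 1536 days.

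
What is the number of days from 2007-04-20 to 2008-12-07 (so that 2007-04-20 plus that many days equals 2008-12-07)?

597

Apr 20, 2007 → Apr 20, 2008: 366 days (Feb 29, 2008 is in that span).
Apr 20, 2008 → May 20, 2008: 30 days (April has 30).
May 20, 2008 → Jun 20, 2008: 31 days (May has 31).
Jun 20, 2008 → Jul 20, 2008: 30 days (June has 30).
Jul 20, 2008 → Aug 20, 2008: 31 days (July has 31).
Aug 20, 2008 → Sep 20, 2008: 31 days (August has 31).
Sep 20, 2008 → Oct 20, 2008: 30 days (September has 30).
Oct 20, 2008 → Nov 20, 2008: 31 days (October has 31).
Nov 20, 2008 → Dec 7, 2008: 17 days.
Total: 597 days.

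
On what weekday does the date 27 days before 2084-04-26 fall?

Thursday

First find the weekday of Apr 26, 2084. Doomsday rule: the anchor day for the 2000s is Tuesday. For year 84: 84÷12 = 7 r 0, and 0÷4 = 0, so 7+0+0 = 7.
Tuesday + 7 ≡ Tuesday — that's 2084's doomsday.
In April the doomsday date is Apr 4.
Apr 26 is 22 days after Apr 4; 22 mod 7 = 1, so Tuesday + 1 = Wednesday.
27 mod 7 = 6, so 27 days before a Wednesday is Wednesday − 6 = Thursday.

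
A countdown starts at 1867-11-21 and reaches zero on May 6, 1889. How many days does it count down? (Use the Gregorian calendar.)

7837

Nov 21, 1867 → Nov 21, 1868: 366 days (Feb 29, 1868 is in that span).
Nov 21, 1868 → Nov 21, 1869: 365 days.
Nov 21, 1869 → Nov 21, 1870: 365 days.
Nov 21, 1870 → Nov 21, 1871: 365 days.
Nov 21, 1871 → Nov 21, 1872: 366 days (Feb 29, 1872 is in that span).
Nov 21, 1872 → Nov 21, 1873: 365 days.
Nov 21, 1873 → Nov 21, 1874: 365 days.
Nov 21, 1874 → Nov 21, 1875: 365 days.
Nov 21, 1875 → Nov 21, 1876: 366 days (Feb 29, 1876 is in that span).
Nov 21, 1876 → Nov 21, 1877: 365 days.
Nov 21, 1877 → Nov 21, 1878: 365 days.
Nov 21, 1878 → Nov 21, 1879: 365 days.
Nov 21, 1879 → Nov 21, 1880: 366 days (Feb 29, 1880 is in that span).
Nov 21, 1880 → Nov 21, 1881: 365 days.
Nov 21, 1881 → Nov 21, 1882: 365 days.
Nov 21, 1882 → Nov 21, 1883: 365 days.
Nov 21, 1883 → Nov 21, 1884: 366 days (Feb 29, 1884 is in that span).
Nov 21, 1884 → Nov 21, 1885: 365 days.
Nov 21, 1885 → Nov 21, 1886: 365 days.
Nov 21, 1886 → Nov 21, 1887: 365 days.
Nov 21, 1887 → Nov 21, 1888: 366 days (Feb 29, 1888 is in that span).
Nov 21, 1888 → Dec 21, 1888: 30 days (November has 30).
Dec 21, 1888 → Jan 21, 1889: 31 days (December has 31).
Jan 21, 1889 → Feb 21, 1889: 31 days (January has 31).
Feb 21, 1889 → Mar 21, 1889: 28 days (February has 28).
Mar 21, 1889 → Apr 21, 1889: 31 days (March has 31).
Apr 21, 1889 → May 6, 1889: 15 days.
Total: 7837 days.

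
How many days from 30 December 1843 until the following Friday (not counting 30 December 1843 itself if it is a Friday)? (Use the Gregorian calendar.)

6

Dec 30, 1843 is a Saturday.
From Saturday to the next Friday is 6 days.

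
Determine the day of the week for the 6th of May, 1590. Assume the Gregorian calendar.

Doomsday rule: the anchor day for the 1500s is Wednesday. For year 90: 90÷12 = 7 r 6, and 6÷4 = 1, so 7+6+1 = 14.
Wednesday + 14 ≡ Wednesday — that's 1590's doomsday.
In May the doomsday date is May 9.
May 6 is 3 days before May 9; 3 mod 7 = 3, so Wednesday − 3 = Sunday.

Sunday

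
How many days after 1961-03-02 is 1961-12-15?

Mar 2, 1961 → Apr 2, 1961: 31 days (March has 31).
Apr 2, 1961 → May 2, 1961: 30 days (April has 30).
May 2, 1961 → Jun 2, 1961: 31 days (May has 31).
Jun 2, 1961 → Jul 2, 1961: 30 days (June has 30).
Jul 2, 1961 → Aug 2, 1961: 31 days (July has 31).
Aug 2, 1961 → Sep 2, 1961: 31 days (August has 31).
Sep 2, 1961 → Oct 2, 1961: 30 days (September has 30).
Oct 2, 1961 → Nov 2, 1961: 31 days (October has 31).
Nov 2, 1961 → Dec 2, 1961: 30 days (November has 30).
Dec 2, 1961 → Dec 15, 1961: 13 days.
Total: 288 days.

288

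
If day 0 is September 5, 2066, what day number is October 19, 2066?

Sep 5, 2066 → Oct 5, 2066: 30 days (September has 30).
Oct 5, 2066 → Oct 19, 2066: 14 days.
Total: 44 days.

44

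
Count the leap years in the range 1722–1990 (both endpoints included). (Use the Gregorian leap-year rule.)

Multiples of 4 in [1722,1990]: 67.
Of those, multiples of 100: 2 (not leap unless ÷400).
Multiples of 400: 0.
Leap years = 67 − 2 + 0 = 65.

65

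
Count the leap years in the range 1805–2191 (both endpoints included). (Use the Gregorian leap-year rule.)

Multiples of 4 in [1805,2191]: 96.
Of those, multiples of 100: 3 (not leap unless ÷400).
Multiples of 400: 1.
Leap years = 96 − 3 + 1 = 94.

94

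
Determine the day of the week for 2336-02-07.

Friday

Doomsday rule: the anchor day for the 2300s is Wednesday. For year 36: 36÷12 = 3 r 0, and 0÷4 = 0, so 3+0+0 = 3.
Wednesday + 3 ≡ Saturday — that's 2336's doomsday.
In February the doomsday date is Feb 29 (2336 is a leap year (divisible by 4)).
Feb 7 is 22 days before Feb 29; 22 mod 7 = 1, so Saturday − 1 = Friday.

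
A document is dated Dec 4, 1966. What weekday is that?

Doomsday rule: the anchor day for the 1900s is Wednesday. For year 66: 66÷12 = 5 r 6, and 6÷4 = 1, so 5+6+1 = 12.
Wednesday + 12 ≡ Monday — that's 1966's doomsday.
In December the doomsday date is Dec 12.
Dec 4 is 8 days before Dec 12; 8 mod 7 = 1, so Monday − 1 = Sunday.

Sunday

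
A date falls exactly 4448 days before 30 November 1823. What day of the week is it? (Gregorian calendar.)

Nov 30, 1823 is a Sunday.
4448 mod 7 = 3, so 4448 days before a Sunday is Sunday − 3 = Thursday.

Thursday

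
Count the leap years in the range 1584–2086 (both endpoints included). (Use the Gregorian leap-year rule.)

123

Multiples of 4 in [1584,2086]: 126.
Of those, multiples of 100: 5 (not leap unless ÷400).
Multiples of 400: 2.
Leap years = 126 − 5 + 2 = 123.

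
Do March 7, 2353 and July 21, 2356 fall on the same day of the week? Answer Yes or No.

Yes

From Mar 7, 2353 to Jul 21, 2356 is 1232 days.
1232 mod 7 = 0, so they are the same weekday.
(Mar 7, 2353 is a Saturday; Jul 21, 2356 is a Saturday.)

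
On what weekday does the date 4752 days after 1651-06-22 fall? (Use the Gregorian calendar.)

Wednesday

Jun 22, 1651 is a Thursday.
4752 mod 7 = 6, so 4752 days after a Thursday is Thursday + 6 = Wednesday.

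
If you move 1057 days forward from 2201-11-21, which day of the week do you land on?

First find the weekday of Nov 21, 2201. Doomsday rule: the anchor day for the 2200s is Friday. For year 01: 1÷12 = 0 r 1, and 1÷4 = 0, so 0+1+0 = 1.
Friday + 1 ≡ Saturday — that's 2201's doomsday.
In November the doomsday date is Nov 7.
Nov 21 is 14 days after Nov 7; 14 mod 7 = 0, so Saturday + 0 = Saturday.
1057 mod 7 = 0, so 1057 days after a Saturday is Saturday + 0 = Saturday.

Saturday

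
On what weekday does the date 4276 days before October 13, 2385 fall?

First find the weekday of Oct 13, 2385. Doomsday rule: the anchor day for the 2300s is Wednesday. For year 85: 85÷12 = 7 r 1, and 1÷4 = 0, so 7+1+0 = 8.
Wednesday + 8 ≡ Thursday — that's 2385's doomsday.
In October the doomsday date is Oct 10.
Oct 13 is 3 days after Oct 10; 3 mod 7 = 3, so Thursday + 3 = Sunday.
4276 mod 7 = 6, so 4276 days before a Sunday is Sunday − 6 = Monday.

Monday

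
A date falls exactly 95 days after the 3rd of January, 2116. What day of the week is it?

Tuesday

Jan 3, 2116 is a Friday.
95 mod 7 = 4, so 95 days after a Friday is Friday + 4 = Tuesday.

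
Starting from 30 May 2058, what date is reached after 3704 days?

July 20, 2068

+365 (one year) → May 30, 2059 (3339 left).
+366 (one year; includes Feb 29, 2060) → May 30, 2060 (2973 left).
+365 (one year) → May 30, 2061 (2608 left).
+365 (one year) → May 30, 2062 (2243 left).
+365 (one year) → May 30, 2063 (1878 left).
+366 (one year; includes Feb 29, 2064) → May 30, 2064 (1512 left).
+365 (one year) → May 30, 2065 (1147 left).
+365 (one year) → May 30, 2066 (782 left).
+365 (one year) → May 30, 2067 (417 left).
+366 (one year; includes Feb 29, 2068) → May 30, 2068 (51 left).
May has 31 days: +2 → Jun 1, 2068 (49 left).
Jun has 30 days: +30 → Jul 1, 2068 (19 left).
+19 → Jul 20, 2068.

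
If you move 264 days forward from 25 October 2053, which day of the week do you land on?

Thursday

First find the weekday of Oct 25, 2053. Doomsday rule: the anchor day for the 2000s is Tuesday. For year 53: 53÷12 = 4 r 5, and 5÷4 = 1, so 4+5+1 = 10.
Tuesday + 10 ≡ Friday — that's 2053's doomsday.
In October the doomsday date is Oct 10.
Oct 25 is 15 days after Oct 10; 15 mod 7 = 1, so Friday + 1 = Saturday.
264 mod 7 = 5, so 264 days after a Saturday is Saturday + 5 = Thursday.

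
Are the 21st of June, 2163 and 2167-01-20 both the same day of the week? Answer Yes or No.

From Jun 21, 2163 to Jan 20, 2167 is 1309 days.
1309 mod 7 = 0, so they are the same weekday.
(Jun 21, 2163 is a Tuesday; Jan 20, 2167 is a Tuesday.)

Yes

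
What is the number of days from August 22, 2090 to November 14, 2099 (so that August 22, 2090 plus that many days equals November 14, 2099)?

Aug 22, 2090 → Aug 22, 2091: 365 days.
Aug 22, 2091 → Aug 22, 2092: 366 days (Feb 29, 2092 is in that span).
Aug 22, 2092 → Aug 22, 2093: 365 days.
Aug 22, 2093 → Aug 22, 2094: 365 days.
Aug 22, 2094 → Aug 22, 2095: 365 days.
Aug 22, 2095 → Aug 22, 2096: 366 days (Feb 29, 2096 is in that span).
Aug 22, 2096 → Aug 22, 2097: 365 days.
Aug 22, 2097 → Aug 22, 2098: 365 days.
Aug 22, 2098 → Aug 22, 2099: 365 days.
Aug 22, 2099 → Sep 22, 2099: 31 days (August has 31).
Sep 22, 2099 → Oct 22, 2099: 30 days (September has 30).
Oct 22, 2099 → Nov 14, 2099: 23 days.
Total: 3371 days.

3371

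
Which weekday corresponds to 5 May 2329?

Sunday

Doomsday rule: the anchor day for the 2300s is Wednesday. For year 29: 29÷12 = 2 r 5, and 5÷4 = 1, so 2+5+1 = 8.
Wednesday + 8 ≡ Thursday — that's 2329's doomsday.
In May the doomsday date is May 9.
May 5 is 4 days before May 9; 4 mod 7 = 4, so Thursday − 4 = Sunday.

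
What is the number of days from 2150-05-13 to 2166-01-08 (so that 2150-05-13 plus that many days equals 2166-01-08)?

May 13, 2150 → May 13, 2151: 365 days.
May 13, 2151 → May 13, 2152: 366 days (Feb 29, 2152 is in that span).
May 13, 2152 → May 13, 2153: 365 days.
May 13, 2153 → May 13, 2154: 365 days.
May 13, 2154 → May 13, 2155: 365 days.
May 13, 2155 → May 13, 2156: 366 days (Feb 29, 2156 is in that span).
May 13, 2156 → May 13, 2157: 365 days.
May 13, 2157 → May 13, 2158: 365 days.
May 13, 2158 → May 13, 2159: 365 days.
May 13, 2159 → May 13, 2160: 366 days (Feb 29, 2160 is in that span).
May 13, 2160 → May 13, 2161: 365 days.
May 13, 2161 → May 13, 2162: 365 days.
May 13, 2162 → May 13, 2163: 365 days.
May 13, 2163 → May 13, 2164: 366 days (Feb 29, 2164 is in that span).
May 13, 2164 → May 13, 2165: 365 days.
May 13, 2165 → Jun 13, 2165: 31 days (May has 31).
Jun 13, 2165 → Jul 13, 2165: 30 days (June has 30).
Jul 13, 2165 → Aug 13, 2165: 31 days (July has 31).
Aug 13, 2165 → Sep 13, 2165: 31 days (August has 31).
Sep 13, 2165 → Oct 13, 2165: 30 days (September has 30).
Oct 13, 2165 → Nov 13, 2165: 31 days (October has 31).
Nov 13, 2165 → Dec 13, 2165: 30 days (November has 30).
Dec 13, 2165 → Jan 8, 2166: 26 days.
Total: 5719 days.

5719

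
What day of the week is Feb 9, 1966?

January 1, 1966 is a Saturday.
Jan 1, 1966 → Feb 1, 1966: 31 days (January has 31).
Feb 1, 1966 → Feb 9, 1966: 8 days.
Total: 39 days.
39 mod 7 = 4, so Saturday + 4 = Wednesday.

Wednesday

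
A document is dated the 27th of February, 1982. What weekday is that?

Doomsday rule: the anchor day for the 1900s is Wednesday. For year 82: 82÷12 = 6 r 10, and 10÷4 = 2, so 6+10+2 = 18.
Wednesday + 18 ≡ Sunday — that's 1982's doomsday.
In February the doomsday date is Feb 28 (1982 is not a leap year).
Feb 27 is 1 day before Feb 28; 1 mod 7 = 1, so Sunday − 1 = Saturday.

Saturday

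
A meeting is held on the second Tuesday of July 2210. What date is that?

July 10, 2210

July 1, 2210 is a Sunday.
The first Tuesday is therefore July 3 (2 days later).
The second Tuesday is 3 + 1×7 = July 10.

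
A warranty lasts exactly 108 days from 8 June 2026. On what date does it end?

Jun has 30 days: +23 → Jul 1, 2026 (85 left).
Jul has 31 days: +31 → Aug 1, 2026 (54 left).
Aug has 31 days: +31 → Sep 1, 2026 (23 left).
+23 → Sep 24, 2026.

September 24, 2026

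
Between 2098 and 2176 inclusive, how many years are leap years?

Multiples of 4 in [2098,2176]: 20.
Of those, multiples of 100: 1 (not leap unless ÷400).
Multiples of 400: 0.
Leap years = 20 − 1 + 0 = 19.

19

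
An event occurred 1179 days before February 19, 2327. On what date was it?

November 28, 2323

−365 (one year) → Feb 19, 2326 (814 left).
−365 (one year) → Feb 19, 2325 (449 left).
−366 (one year; includes Feb 29, 2324) → Feb 19, 2324 (83 left).
−19 → Jan 31, 2324 (end of Jan, 31 days; 64 left).
−31 → Dec 31, 2323 (end of Dec, 31 days; 33 left).
−31 → Nov 30, 2323 (end of Nov, 30 days; 2 left).
−2 → Nov 28, 2323.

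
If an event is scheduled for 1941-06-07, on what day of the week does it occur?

Doomsday rule: the anchor day for the 1900s is Wednesday. For year 41: 41÷12 = 3 r 5, and 5÷4 = 1, so 3+5+1 = 9.
Wednesday + 9 ≡ Friday — that's 1941's doomsday.
In June the doomsday date is Jun 6.
Jun 7 is 1 day after Jun 6; 1 mod 7 = 1, so Friday + 1 = Saturday.

Saturday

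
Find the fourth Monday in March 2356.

March 1, 2356 is a Thursday.
The first Monday is therefore March 5 (4 days later).
The fourth Monday is 5 + 3×7 = March 26.

March 26, 2356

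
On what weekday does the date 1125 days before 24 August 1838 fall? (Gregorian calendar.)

First find the weekday of Aug 24, 1838. Doomsday rule: the anchor day for the 1800s is Friday. For year 38: 38÷12 = 3 r 2, and 2÷4 = 0, so 3+2+0 = 5.
Friday + 5 ≡ Wednesday — that's 1838's doomsday.
In August the doomsday date is Aug 8.
Aug 24 is 16 days after Aug 8; 16 mod 7 = 2, so Wednesday + 2 = Friday.
1125 mod 7 = 5, so 1125 days before a Friday is Friday − 5 = Sunday.

Sunday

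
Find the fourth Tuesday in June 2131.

June 26, 2131

June 1, 2131 is a Friday.
The first Tuesday is therefore June 5 (4 days later).
The fourth Tuesday is 5 + 3×7 = June 26.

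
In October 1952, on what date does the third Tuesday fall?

October 21, 1952

October 1, 1952 is a Wednesday.
The first Tuesday is therefore October 7 (6 days later).
The third Tuesday is 7 + 2×7 = October 21.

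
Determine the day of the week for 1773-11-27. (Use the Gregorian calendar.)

Saturday

Doomsday rule: the anchor day for the 1700s is Sunday. For year 73: 73÷12 = 6 r 1, and 1÷4 = 0, so 6+1+0 = 7.
Sunday + 7 ≡ Sunday — that's 1773's doomsday.
In November the doomsday date is Nov 7.
Nov 27 is 20 days after Nov 7; 20 mod 7 = 6, so Sunday + 6 = Saturday.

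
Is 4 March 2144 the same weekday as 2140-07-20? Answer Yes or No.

From Jul 20, 2140 to Mar 4, 2144 is 1323 days.
1323 mod 7 = 0, so they are the same weekday.
(Jul 20, 2140 is a Wednesday; Mar 4, 2144 is a Wednesday.)

Yes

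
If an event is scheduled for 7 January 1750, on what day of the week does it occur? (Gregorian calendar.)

Doomsday rule: the anchor day for the 1700s is Sunday. For year 50: 50÷12 = 4 r 2, and 2÷4 = 0, so 4+2+0 = 6.
Sunday + 6 ≡ Saturday — that's 1750's doomsday.
In January the doomsday date is Jan 3 (1750 is not a leap year).
Jan 7 is 4 days after Jan 3; 4 mod 7 = 4, so Saturday + 4 = Wednesday.

Wednesday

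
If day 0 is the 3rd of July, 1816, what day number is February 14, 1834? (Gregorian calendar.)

Jul 3, 1816 → Jul 3, 1817: 365 days.
Jul 3, 1817 → Jul 3, 1818: 365 days.
Jul 3, 1818 → Jul 3, 1819: 365 days.
Jul 3, 1819 → Jul 3, 1820: 366 days (Feb 29, 1820 is in that span).
Jul 3, 1820 → Jul 3, 1821: 365 days.
Jul 3, 1821 → Jul 3, 1822: 365 days.
Jul 3, 1822 → Jul 3, 1823: 365 days.
Jul 3, 1823 → Jul 3, 1824: 366 days (Feb 29, 1824 is in that span).
Jul 3, 1824 → Jul 3, 1825: 365 days.
Jul 3, 1825 → Jul 3, 1826: 365 days.
Jul 3, 1826 → Jul 3, 1827: 365 days.
Jul 3, 1827 → Jul 3, 1828: 366 days (Feb 29, 1828 is in that span).
Jul 3, 1828 → Jul 3, 1829: 365 days.
Jul 3, 1829 → Jul 3, 1830: 365 days.
Jul 3, 1830 → Jul 3, 1831: 365 days.
Jul 3, 1831 → Jul 3, 1832: 366 days (Feb 29, 1832 is in that span).
Jul 3, 1832 → Jul 3, 1833: 365 days.
Jul 3, 1833 → Aug 3, 1833: 31 days (July has 31).
Aug 3, 1833 → Sep 3, 1833: 31 days (August has 31).
Sep 3, 1833 → Oct 3, 1833: 30 days (September has 30).
Oct 3, 1833 → Nov 3, 1833: 31 days (October has 31).
Nov 3, 1833 → Dec 3, 1833: 30 days (November has 30).
Dec 3, 1833 → Jan 3, 1834: 31 days (December has 31).
Jan 3, 1834 → Feb 3, 1834: 31 days (January has 31).
Feb 3, 1834 → Feb 14, 1834: 11 days.
Total: 6435 days.

6435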